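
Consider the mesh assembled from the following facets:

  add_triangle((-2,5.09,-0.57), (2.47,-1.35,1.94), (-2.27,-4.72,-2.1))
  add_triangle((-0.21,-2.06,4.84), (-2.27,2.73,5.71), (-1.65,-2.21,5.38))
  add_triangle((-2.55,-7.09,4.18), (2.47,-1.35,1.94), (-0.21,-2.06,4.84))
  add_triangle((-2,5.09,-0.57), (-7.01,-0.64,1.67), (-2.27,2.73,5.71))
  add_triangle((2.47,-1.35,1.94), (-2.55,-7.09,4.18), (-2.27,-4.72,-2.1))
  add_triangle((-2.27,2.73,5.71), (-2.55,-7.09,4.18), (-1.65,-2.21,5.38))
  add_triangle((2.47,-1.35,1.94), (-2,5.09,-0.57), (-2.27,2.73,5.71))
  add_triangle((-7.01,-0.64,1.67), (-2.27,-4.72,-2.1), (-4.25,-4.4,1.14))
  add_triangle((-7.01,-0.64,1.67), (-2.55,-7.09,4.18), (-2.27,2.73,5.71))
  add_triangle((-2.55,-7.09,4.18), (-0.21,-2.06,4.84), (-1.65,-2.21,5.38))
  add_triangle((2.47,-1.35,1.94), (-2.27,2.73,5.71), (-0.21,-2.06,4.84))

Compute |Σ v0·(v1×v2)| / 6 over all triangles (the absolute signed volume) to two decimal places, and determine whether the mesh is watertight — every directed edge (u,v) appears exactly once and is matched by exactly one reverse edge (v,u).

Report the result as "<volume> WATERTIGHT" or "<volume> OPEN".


170.20 OPEN

Per-triangle v0·(v1×v2)/6:
  t1: -1.9342
  t2: +5.7664
  t3: +11.9442
  t4: +35.4343
  t5: +16.2790
  t6: +8.2703
  t7: +11.7151
  t8: +13.0506
  t9: +53.6728
  t10: +6.2213
  t11: +9.7768
Σ = +170.1966 → |volume| = 170.20

Directed edges: 33 total; 7 unmatched, e.g. (-2.27,-4.72,-2.1)→(-2,5.09,-0.57) → open.


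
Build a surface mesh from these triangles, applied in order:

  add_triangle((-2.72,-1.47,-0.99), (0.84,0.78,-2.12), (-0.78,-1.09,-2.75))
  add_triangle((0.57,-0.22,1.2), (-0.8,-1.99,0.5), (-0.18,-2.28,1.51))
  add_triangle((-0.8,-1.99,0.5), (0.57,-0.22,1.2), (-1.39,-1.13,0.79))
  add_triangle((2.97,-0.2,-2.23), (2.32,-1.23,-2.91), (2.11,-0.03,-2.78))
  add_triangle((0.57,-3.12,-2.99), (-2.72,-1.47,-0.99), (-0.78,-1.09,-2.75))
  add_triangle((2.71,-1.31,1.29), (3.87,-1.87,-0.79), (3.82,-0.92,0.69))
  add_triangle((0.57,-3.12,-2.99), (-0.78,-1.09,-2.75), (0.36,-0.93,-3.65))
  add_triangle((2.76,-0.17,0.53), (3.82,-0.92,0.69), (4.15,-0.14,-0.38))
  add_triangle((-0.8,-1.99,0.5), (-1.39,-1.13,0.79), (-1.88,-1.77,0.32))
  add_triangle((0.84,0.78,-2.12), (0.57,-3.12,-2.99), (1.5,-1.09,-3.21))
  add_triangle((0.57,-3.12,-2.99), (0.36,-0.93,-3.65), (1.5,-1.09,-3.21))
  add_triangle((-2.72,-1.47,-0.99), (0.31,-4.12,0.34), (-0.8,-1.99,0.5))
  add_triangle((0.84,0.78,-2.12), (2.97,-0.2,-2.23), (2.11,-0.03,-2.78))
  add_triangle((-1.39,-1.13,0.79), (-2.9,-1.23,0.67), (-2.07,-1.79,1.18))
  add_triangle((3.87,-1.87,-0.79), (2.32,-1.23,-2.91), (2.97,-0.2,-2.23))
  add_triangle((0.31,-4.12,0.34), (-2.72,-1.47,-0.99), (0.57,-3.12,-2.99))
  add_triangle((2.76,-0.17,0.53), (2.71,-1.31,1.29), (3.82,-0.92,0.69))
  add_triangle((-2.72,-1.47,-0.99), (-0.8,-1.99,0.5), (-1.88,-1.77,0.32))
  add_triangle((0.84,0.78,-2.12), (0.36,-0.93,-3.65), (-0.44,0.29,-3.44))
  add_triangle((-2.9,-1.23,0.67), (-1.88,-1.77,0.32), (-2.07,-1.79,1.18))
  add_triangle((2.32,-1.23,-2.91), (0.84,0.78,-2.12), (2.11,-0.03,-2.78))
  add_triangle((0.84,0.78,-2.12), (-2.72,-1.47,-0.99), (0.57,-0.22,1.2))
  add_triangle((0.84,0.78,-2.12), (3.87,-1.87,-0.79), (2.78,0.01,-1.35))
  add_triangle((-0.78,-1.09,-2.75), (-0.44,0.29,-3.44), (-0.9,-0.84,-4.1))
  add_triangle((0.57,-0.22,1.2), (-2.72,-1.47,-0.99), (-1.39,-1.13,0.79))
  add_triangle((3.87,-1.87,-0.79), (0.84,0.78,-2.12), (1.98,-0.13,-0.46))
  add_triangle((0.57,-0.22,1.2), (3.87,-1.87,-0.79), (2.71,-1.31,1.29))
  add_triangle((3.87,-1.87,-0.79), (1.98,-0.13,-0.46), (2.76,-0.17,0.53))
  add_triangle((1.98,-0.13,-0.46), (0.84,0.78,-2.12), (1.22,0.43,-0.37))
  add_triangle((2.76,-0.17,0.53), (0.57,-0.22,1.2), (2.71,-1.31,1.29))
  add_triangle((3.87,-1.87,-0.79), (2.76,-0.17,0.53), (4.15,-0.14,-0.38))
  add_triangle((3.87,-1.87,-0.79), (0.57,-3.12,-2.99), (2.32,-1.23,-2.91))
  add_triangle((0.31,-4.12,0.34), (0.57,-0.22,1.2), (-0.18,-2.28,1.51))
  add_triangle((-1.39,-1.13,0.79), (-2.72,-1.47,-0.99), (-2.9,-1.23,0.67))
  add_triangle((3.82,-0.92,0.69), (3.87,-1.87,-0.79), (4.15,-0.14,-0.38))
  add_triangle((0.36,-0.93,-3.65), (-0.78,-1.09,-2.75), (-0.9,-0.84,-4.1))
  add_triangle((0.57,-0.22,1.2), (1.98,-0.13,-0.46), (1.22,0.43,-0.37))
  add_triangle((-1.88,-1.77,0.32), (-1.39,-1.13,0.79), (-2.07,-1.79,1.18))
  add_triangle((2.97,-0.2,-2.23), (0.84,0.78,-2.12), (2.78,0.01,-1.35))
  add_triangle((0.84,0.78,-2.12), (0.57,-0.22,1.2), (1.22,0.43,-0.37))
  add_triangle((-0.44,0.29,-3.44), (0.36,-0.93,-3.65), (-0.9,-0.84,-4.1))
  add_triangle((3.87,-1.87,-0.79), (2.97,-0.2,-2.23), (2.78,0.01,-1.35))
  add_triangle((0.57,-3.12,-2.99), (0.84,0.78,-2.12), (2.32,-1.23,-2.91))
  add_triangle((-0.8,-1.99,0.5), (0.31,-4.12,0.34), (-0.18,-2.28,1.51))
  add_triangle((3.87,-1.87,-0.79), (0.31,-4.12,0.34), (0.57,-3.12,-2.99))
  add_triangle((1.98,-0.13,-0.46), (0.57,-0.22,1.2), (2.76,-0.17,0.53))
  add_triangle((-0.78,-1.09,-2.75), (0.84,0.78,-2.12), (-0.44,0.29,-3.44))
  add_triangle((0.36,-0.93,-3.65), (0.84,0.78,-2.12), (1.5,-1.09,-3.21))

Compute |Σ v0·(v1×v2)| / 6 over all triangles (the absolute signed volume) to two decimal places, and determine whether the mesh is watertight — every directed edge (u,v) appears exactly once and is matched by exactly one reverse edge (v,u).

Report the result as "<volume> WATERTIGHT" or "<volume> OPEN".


Per-triangle v0·(v1×v2)/6:
  t1: +1.0996
  t2: +0.0750
  t3: +0.4658
  t4: +0.7004
  t5: +2.8635
  t6: +1.1012
  t7: +1.5732
  t8: +0.3730
  t9: +0.2348
  t10: -0.8334
  t11: +1.6521
  t12: +1.3774
  t13: +0.4125
  t14: +0.0234
  t15: +2.0551
  t16: +6.5679
  t17: +0.2653
  t18: +0.4387
  t19: +1.0735
  t20: +0.3803
  t21: +0.3857
  t22: -0.4340
  t23: -1.1023
  t24: +0.0065
  t25: -0.1398
  t26: +0.9964
  t27: -0.0663
  t28: +0.6250
  t29: +0.3002
  t30: +0.5080
  t31: -0.9649
  t32: +4.2682
  t33: +0.7876
  t34: -0.4944
  t35: +1.4894
  t36: +0.4398
  t37: +0.2191
  t38: -0.0188
  t39: +0.4507
  t40: -0.0245
  t41: +0.8286
  t42: +0.7939
  t43: +2.2398
  t44: +0.7810
  t45: +8.0987
  t46: -0.0755
  t47: -0.6945
  t48: +1.0548
Σ = +42.1575 → |volume| = 42.16

Directed edges: 144 total; 6 unmatched, e.g. (-1.88,-1.77,0.32)→(-2.72,-1.47,-0.99) → open.

42.16 OPEN


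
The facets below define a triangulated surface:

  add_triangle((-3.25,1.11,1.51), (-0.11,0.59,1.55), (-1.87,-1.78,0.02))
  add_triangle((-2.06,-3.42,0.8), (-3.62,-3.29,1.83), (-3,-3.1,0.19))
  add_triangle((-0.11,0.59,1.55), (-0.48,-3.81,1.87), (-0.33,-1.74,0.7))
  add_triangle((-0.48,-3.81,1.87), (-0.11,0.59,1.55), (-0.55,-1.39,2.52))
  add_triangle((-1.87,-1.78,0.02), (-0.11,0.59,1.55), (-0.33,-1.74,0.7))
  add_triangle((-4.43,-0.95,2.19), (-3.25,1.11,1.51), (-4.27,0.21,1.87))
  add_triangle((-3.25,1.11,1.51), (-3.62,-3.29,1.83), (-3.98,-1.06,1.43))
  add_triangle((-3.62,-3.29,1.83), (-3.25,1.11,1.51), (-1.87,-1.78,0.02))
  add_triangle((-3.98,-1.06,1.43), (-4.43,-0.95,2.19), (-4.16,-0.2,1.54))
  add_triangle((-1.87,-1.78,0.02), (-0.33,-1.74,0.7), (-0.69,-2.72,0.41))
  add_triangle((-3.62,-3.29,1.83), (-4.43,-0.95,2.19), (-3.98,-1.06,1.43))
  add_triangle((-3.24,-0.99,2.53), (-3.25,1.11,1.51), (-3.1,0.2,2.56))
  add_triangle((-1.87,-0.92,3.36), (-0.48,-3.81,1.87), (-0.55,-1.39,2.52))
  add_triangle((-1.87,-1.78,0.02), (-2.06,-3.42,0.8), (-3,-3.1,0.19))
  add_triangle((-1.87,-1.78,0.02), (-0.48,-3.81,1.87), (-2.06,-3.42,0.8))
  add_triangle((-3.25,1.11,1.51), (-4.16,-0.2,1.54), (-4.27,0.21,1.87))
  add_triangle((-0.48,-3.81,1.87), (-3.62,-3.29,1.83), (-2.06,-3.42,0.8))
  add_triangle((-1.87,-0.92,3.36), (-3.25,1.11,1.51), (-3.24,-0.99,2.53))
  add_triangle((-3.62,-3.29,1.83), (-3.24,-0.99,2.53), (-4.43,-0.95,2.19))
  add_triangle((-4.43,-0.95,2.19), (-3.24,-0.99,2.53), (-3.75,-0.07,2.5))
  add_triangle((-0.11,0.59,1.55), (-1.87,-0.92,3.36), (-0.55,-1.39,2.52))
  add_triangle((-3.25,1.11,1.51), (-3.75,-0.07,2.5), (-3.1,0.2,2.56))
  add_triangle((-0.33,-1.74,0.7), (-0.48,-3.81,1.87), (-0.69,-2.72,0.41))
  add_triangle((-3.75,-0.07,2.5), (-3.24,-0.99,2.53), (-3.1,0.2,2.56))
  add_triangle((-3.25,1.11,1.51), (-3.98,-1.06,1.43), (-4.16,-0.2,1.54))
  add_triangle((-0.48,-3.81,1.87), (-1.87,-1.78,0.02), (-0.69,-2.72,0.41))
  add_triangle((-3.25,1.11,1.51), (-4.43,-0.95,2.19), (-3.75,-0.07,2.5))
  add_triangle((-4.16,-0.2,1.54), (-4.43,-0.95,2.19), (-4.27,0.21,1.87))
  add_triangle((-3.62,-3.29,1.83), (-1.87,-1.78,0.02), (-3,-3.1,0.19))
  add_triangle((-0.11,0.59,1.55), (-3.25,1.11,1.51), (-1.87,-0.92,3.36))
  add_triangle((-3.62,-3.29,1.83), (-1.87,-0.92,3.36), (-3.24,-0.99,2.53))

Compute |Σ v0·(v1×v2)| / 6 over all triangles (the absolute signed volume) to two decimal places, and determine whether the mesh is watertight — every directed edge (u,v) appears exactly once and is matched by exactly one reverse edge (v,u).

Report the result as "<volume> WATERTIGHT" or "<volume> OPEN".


Per-triangle v0·(v1×v2)/6:
  t1: -1.7097
  t2: +1.1844
  t3: -0.1474
  t4: +0.2228
  t5: -0.8391
  t6: +0.2411
  t7: -1.2218
  t8: +2.2752
  t9: +0.3534
  t10: -0.2689
  t11: +1.0038
  t12: -0.7949
  t13: +1.3546
  t14: +0.0126
  t15: -0.0351
  t16: +0.1656
  t17: +2.0110
  t18: +1.9640
  t19: +1.7140
  t20: +0.6440
  t21: +0.7793
  t22: +0.4668
  t23: -0.0311
  t24: +0.3462
  t25: -0.1467
  t26: +0.7784
  t27: +0.9145
  t28: +0.3062
  t29: +0.1441
  t30: +2.0109
  t31: +2.4280
Σ = +16.1262 → |volume| = 16.13

Directed edges: 93 total; 3 unmatched, e.g. (-1.87,-0.92,3.36)→(-0.48,-3.81,1.87) → open.

16.13 OPEN


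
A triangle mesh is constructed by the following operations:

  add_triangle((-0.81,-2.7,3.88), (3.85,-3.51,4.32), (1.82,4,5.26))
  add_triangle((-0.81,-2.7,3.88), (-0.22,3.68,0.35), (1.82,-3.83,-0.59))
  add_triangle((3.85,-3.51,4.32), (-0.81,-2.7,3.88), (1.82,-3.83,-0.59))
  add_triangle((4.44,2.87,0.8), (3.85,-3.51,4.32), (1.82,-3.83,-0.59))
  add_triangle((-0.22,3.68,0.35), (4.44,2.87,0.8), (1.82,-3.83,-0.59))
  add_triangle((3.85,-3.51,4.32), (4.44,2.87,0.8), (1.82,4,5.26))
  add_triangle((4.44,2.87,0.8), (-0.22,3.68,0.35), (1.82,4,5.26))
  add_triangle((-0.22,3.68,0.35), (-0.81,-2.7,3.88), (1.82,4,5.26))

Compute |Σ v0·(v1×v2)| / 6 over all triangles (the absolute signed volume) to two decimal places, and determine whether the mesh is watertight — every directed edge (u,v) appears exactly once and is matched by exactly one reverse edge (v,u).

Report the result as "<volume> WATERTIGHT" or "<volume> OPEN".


102.47 WATERTIGHT

Per-triangle v0·(v1×v2)/6:
  t1: +24.4898
  t2: -3.9023
  t3: +12.4779
  t4: +17.5093
  t5: +1.1528
  t6: +29.4703
  t7: +13.1359
  t8: +8.1317
Σ = +102.4654 → |volume| = 102.47

Directed edges: 24 total, each appears once with its reverse present → watertight.


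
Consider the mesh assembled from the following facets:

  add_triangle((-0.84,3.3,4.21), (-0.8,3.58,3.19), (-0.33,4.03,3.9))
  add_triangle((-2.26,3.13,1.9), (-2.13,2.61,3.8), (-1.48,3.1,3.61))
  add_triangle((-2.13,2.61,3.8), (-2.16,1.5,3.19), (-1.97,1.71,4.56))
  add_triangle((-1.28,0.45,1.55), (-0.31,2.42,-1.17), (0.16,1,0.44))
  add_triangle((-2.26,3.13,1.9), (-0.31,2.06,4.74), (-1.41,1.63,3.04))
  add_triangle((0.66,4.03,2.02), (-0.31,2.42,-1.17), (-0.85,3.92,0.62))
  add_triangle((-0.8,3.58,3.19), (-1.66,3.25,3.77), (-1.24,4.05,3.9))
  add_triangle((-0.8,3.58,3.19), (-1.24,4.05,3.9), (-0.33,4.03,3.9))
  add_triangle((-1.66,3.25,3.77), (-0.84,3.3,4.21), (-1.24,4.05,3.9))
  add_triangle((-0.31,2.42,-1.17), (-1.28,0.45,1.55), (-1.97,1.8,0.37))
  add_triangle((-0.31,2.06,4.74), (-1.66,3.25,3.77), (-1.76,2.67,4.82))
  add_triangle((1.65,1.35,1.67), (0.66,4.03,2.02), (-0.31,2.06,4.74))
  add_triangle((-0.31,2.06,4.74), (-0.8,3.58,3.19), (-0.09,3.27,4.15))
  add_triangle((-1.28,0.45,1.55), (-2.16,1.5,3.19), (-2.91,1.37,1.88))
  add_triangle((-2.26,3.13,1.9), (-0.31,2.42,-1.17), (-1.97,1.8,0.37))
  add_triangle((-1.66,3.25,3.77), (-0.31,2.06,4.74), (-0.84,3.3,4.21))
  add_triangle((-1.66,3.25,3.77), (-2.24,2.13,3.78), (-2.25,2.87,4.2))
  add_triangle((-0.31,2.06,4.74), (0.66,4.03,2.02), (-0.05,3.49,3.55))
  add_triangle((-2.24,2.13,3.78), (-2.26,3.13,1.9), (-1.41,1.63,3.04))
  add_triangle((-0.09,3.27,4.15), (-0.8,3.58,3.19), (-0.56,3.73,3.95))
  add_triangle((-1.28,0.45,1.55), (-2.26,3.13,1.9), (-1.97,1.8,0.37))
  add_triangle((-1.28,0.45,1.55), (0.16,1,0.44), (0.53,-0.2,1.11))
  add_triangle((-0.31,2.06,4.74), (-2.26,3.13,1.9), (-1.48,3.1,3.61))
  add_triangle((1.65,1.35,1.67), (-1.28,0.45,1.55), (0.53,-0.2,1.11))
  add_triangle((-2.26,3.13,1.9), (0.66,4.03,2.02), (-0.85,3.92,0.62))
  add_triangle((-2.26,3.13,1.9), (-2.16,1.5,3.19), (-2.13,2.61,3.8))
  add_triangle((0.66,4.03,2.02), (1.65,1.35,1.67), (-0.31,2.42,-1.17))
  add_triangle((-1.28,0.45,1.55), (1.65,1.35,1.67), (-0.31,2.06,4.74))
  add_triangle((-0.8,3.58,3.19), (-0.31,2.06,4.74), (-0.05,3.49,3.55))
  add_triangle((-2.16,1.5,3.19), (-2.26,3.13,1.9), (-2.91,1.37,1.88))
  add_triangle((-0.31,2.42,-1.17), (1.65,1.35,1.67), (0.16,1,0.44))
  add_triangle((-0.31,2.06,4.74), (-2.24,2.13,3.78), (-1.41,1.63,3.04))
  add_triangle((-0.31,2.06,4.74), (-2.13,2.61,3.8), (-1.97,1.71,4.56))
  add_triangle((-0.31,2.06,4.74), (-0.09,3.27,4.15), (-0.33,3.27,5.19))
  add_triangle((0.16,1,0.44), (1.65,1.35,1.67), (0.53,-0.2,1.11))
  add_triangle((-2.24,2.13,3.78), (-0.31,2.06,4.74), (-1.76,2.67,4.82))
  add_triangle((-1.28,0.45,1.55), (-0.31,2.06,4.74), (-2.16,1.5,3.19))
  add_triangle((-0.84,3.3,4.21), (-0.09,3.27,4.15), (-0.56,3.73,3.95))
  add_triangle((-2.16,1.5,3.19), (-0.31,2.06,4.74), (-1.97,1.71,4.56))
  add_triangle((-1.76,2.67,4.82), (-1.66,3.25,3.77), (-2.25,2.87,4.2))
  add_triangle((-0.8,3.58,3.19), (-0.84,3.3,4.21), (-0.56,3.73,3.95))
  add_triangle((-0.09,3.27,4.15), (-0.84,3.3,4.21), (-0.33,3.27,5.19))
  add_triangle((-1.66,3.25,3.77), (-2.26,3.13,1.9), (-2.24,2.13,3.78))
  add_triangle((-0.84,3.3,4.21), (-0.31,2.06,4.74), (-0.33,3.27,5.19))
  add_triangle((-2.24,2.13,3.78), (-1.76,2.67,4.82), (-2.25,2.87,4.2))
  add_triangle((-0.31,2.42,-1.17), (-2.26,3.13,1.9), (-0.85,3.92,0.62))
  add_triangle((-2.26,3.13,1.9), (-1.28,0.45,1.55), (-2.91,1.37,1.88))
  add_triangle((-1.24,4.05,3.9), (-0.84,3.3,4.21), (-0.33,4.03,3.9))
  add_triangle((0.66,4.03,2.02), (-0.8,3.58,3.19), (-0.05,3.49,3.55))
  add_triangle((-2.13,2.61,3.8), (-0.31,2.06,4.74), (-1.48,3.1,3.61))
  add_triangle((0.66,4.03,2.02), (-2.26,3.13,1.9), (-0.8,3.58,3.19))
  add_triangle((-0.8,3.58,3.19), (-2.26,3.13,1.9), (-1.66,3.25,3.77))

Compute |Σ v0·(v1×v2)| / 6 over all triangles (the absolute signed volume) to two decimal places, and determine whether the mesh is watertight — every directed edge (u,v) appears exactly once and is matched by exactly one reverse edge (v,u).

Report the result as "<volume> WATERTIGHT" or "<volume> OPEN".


29.63 WATERTIGHT

Per-triangle v0·(v1×v2)/6:
  t1: -0.4511
  t2: +1.0978
  t3: +0.5914
  t4: -0.6607
  t5: -1.6837
  t6: +1.7500
  t7: -0.0125
  t8: +0.1609
  t9: +0.5369
  t10: -0.6286
  t11: +1.1971
  t12: +3.9901
  t13: -0.9995
  t14: +0.3022
  t15: +1.4647
  t16: +0.9229
  t17: -0.0126
  t18: +0.7648
  t19: -0.4486
  t20: +0.0377
  t21: +0.8065
  t22: -0.3966
  t23: -0.3190
  t24: +0.7320
  t25: +2.8363
  t26: +0.9529
  t27: +1.8158
  t28: -0.2704
  t29: +1.2254
  t30: +1.6951
  t31: -0.4091
  t32: -0.0200
  t33: +1.6699
  t34: +0.1345
  t35: -0.1855
  t36: +0.3495
  t37: +0.4505
  t38: +0.3255
  t39: -0.5690
  t40: +0.5448
  t41: +0.2455
  t42: +0.4218
  t43: +1.5490
  t44: +0.4635
  t45: +0.3546
  t46: +1.4071
  t47: -0.7571
  t48: +0.6276
  t49: +1.0940
  t50: +1.3338
  t51: +2.2906
  t52: +1.3092
Σ = +29.6280 → |volume| = 29.63

Directed edges: 156 total, each appears once with its reverse present → watertight.


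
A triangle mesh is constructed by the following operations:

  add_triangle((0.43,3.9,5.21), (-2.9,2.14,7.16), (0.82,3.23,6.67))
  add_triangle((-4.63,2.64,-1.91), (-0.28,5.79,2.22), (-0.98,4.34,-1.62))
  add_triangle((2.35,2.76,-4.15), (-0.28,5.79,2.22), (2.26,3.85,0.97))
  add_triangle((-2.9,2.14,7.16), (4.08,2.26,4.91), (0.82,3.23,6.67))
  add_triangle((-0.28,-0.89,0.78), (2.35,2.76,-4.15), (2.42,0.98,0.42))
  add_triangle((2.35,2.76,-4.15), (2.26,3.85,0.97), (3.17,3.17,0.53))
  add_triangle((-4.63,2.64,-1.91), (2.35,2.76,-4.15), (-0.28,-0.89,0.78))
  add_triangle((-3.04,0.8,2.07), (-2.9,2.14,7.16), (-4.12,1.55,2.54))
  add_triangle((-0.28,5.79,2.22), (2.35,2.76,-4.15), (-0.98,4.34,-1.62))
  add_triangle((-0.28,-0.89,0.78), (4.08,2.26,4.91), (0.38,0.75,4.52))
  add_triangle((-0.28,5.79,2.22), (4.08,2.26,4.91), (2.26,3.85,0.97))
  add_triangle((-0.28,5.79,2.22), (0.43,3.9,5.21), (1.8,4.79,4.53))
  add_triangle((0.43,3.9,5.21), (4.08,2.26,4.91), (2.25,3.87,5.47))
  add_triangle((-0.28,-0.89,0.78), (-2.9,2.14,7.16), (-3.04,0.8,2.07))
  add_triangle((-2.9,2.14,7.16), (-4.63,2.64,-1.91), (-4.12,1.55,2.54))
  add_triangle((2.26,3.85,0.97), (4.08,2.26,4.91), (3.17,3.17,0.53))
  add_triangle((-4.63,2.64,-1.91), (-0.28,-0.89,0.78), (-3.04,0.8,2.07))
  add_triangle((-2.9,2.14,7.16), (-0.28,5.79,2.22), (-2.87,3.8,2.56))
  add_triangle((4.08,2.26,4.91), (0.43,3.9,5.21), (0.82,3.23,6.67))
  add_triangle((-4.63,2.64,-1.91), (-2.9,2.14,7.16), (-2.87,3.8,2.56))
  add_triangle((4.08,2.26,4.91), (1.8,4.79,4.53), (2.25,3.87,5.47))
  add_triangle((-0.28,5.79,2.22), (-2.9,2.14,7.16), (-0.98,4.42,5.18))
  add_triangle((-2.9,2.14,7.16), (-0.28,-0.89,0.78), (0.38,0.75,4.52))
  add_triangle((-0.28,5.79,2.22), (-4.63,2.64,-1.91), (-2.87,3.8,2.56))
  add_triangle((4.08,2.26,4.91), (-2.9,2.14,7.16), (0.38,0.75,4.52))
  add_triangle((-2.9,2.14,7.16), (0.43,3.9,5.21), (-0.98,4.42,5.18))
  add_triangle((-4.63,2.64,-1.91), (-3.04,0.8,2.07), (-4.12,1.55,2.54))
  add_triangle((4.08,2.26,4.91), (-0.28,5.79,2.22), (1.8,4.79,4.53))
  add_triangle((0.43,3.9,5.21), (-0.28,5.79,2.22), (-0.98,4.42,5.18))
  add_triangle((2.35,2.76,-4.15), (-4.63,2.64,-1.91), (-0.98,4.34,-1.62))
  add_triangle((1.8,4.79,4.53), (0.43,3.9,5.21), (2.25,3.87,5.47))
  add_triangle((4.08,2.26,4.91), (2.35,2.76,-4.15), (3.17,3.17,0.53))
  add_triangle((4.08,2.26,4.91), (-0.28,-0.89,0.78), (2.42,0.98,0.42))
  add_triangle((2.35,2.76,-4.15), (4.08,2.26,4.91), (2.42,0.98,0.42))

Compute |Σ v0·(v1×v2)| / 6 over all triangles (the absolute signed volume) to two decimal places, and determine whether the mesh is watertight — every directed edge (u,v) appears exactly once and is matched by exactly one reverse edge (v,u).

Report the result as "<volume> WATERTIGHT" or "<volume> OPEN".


188.94 WATERTIGHT

Per-triangle v0·(v1×v2)/6:
  t1: +6.0973
  t2: +12.0966
  t3: +11.0813
  t4: +5.6240
  t5: +0.8233
  t6: +3.9445
  t7: +1.3135
  t8: +1.4089
  t9: +11.7410
  t10: +2.4400
  t11: +11.5911
  t12: +5.6749
  t13: +1.4938
  t14: +2.9429
  t15: +6.7449
  t16: +4.1210
  t17: +2.0474
  t18: +13.4567
  t19: +5.2940
  t20: +12.5458
  t21: +2.9072
  t22: +4.7179
  t23: +2.9372
  t24: +12.3673
  t25: +6.4427
  t26: +5.5795
  t27: +1.0036
  t28: +2.9612
  t29: +4.8273
  t30: +11.0914
  t31: +2.4631
  t32: +3.4525
  t33: +1.5193
  t34: +4.1820
Σ = +188.9353 → |volume| = 188.94

Directed edges: 102 total, each appears once with its reverse present → watertight.


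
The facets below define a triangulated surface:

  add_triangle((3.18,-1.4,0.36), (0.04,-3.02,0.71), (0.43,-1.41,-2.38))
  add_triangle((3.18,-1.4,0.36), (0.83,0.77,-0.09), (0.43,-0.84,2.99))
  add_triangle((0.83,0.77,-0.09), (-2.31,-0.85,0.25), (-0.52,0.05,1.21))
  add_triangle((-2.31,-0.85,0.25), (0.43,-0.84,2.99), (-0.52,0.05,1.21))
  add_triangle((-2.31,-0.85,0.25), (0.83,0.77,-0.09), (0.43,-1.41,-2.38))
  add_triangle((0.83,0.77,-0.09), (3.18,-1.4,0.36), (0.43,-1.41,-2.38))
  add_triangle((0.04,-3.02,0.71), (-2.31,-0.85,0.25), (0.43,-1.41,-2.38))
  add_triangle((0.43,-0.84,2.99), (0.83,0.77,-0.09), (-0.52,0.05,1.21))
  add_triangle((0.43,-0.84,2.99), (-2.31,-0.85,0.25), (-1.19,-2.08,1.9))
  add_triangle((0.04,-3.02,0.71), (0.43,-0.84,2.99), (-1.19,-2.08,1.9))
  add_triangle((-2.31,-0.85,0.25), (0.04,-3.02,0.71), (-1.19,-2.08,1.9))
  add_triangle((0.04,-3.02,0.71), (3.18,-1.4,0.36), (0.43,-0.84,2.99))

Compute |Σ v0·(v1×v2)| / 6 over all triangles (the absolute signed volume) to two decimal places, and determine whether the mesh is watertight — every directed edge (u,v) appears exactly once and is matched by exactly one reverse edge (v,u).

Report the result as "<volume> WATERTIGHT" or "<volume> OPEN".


21.84 WATERTIGHT

Per-triangle v0·(v1×v2)/6:
  t1: +4.3211
  t2: +1.7065
  t3: +0.2064
  t4: +0.7255
  t5: +0.4175
  t6: +1.5805
  t7: +3.1576
  t8: +0.4214
  t9: +1.2390
  t10: +2.0088
  t11: +1.6178
  t12: +4.4371
Σ = +21.8394 → |volume| = 21.84

Directed edges: 36 total, each appears once with its reverse present → watertight.


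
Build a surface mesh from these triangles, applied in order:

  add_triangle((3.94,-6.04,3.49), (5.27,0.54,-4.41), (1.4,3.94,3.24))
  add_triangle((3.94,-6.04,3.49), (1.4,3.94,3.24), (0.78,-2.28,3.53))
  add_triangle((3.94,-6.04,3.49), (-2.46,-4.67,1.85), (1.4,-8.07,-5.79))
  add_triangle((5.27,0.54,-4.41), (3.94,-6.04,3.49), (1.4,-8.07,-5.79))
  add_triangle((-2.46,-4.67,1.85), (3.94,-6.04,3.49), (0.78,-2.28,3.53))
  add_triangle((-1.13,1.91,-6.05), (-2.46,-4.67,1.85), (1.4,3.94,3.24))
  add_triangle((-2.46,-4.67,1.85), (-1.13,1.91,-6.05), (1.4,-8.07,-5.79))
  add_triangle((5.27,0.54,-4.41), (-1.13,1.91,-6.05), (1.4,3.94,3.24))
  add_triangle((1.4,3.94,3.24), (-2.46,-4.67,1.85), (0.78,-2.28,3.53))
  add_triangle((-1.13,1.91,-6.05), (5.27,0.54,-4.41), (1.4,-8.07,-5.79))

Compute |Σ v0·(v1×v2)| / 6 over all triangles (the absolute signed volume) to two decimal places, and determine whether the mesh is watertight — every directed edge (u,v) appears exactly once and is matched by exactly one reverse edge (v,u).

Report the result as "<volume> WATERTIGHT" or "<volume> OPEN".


350.62 WATERTIGHT

Per-triangle v0·(v1×v2)/6:
  t1: +47.6004
  t2: +12.7706
  t3: +54.6409
  t4: +75.1020
  t5: +12.8685
  t6: +10.7648
  t7: +38.2239
  t8: +31.1773
  t9: +8.7834
  t10: +58.6850
Σ = +350.6168 → |volume| = 350.62

Directed edges: 30 total, each appears once with its reverse present → watertight.


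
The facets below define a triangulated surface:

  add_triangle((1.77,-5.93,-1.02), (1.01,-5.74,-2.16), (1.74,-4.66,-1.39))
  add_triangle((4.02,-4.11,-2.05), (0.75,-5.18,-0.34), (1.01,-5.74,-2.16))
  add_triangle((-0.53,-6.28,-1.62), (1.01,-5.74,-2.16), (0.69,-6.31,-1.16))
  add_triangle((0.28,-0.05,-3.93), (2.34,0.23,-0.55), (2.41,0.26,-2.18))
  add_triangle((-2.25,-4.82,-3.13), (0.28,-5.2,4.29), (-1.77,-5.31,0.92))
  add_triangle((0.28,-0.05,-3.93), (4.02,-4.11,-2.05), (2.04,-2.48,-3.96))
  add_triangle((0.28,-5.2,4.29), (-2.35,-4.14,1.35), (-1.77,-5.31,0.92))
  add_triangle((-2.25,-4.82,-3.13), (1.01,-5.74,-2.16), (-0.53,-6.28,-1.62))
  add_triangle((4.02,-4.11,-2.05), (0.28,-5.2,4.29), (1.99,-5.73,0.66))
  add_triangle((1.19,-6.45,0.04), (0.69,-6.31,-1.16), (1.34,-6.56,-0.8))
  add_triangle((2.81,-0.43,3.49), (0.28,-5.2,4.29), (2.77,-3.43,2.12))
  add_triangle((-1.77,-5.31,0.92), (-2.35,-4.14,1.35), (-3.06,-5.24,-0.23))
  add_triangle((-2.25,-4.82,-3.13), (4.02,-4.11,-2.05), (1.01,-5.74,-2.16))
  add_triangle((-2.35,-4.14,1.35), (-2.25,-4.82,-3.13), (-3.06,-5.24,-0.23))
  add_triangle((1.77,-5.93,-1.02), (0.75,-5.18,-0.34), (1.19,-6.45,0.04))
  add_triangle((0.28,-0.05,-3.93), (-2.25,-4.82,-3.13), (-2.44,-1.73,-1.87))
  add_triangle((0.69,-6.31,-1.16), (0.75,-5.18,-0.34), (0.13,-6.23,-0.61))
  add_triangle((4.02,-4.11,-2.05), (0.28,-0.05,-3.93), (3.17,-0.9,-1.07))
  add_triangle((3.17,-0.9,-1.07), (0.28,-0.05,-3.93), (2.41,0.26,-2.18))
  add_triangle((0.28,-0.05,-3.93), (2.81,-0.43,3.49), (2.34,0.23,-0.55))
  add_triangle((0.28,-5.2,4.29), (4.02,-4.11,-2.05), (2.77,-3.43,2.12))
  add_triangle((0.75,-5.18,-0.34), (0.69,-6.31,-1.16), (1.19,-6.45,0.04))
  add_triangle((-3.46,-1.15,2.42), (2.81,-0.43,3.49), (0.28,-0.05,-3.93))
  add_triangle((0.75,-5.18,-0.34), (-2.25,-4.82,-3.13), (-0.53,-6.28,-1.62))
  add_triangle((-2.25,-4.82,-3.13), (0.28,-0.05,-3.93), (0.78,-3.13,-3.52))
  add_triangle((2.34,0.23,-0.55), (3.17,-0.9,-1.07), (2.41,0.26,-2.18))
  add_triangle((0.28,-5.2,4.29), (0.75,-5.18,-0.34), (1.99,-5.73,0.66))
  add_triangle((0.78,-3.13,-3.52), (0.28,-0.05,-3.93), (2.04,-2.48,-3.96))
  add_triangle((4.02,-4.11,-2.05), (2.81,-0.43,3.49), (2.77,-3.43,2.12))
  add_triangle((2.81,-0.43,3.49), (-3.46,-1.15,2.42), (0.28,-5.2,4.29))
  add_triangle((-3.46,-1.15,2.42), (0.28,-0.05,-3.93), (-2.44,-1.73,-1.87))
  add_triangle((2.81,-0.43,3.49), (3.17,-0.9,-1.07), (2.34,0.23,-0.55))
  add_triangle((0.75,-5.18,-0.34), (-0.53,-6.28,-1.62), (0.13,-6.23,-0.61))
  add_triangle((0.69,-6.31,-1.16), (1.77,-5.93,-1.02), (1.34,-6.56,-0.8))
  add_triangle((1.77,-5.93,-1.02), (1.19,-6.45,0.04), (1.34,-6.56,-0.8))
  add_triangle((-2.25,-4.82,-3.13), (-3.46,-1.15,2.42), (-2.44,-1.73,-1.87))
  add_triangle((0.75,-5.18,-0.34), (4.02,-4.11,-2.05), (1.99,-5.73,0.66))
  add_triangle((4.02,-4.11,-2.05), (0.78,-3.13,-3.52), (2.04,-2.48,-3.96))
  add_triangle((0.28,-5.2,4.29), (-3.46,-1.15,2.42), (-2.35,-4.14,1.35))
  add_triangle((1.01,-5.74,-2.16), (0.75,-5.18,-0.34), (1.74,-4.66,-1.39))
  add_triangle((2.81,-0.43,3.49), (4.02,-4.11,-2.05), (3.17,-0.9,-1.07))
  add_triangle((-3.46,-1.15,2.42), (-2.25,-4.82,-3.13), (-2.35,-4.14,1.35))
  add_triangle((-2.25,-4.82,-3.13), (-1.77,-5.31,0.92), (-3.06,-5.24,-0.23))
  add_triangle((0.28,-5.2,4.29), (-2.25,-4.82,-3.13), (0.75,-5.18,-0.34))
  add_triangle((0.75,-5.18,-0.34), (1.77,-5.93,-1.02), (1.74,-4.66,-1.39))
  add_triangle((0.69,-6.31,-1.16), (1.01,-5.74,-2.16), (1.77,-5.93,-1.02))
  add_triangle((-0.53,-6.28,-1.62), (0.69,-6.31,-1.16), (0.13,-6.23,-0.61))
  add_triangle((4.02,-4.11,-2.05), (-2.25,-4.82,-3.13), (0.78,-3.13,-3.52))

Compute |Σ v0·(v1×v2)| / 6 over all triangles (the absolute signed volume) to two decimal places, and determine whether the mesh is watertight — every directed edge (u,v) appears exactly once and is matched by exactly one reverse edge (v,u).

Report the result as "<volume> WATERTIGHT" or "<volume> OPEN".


166.66 WATERTIGHT

Per-triangle v0·(v1×v2)/6:
  t1: +0.8136
  t2: +4.9978
  t3: +1.6008
  t4: -0.0836
  t5: +5.1355
  t6: +1.4628
  t7: +4.0367
  t8: +4.2615
  t9: +5.4616
  t10: +0.5957
  t11: +8.7391
  t12: +1.7122
  t13: +5.6432
  t14: -0.9278
  t15: -0.5041
  t16: +5.2931
  t17: +0.4583
  t18: +6.0266
  t19: +1.8921
  t20: -1.1897
  t21: +9.8539
  t22: +0.0755
  t23: -3.3872
  t24: -0.4223
  t25: +6.6545
  t26: +0.7654
  t27: +5.0626
  t28: +2.7101
  t29: +7.7543
  t30: +13.1233
  t31: +1.6839
  t32: +2.0507
  t33: -0.5552
  t34: +0.4329
  t35: +0.4635
  t36: +5.9060
  t37: +4.8470
  t38: +3.7380
  t39: +9.5853
  t40: -1.4726
  t41: +6.8269
  t42: +8.4214
  t43: +3.9608
  t44: +12.9354
  t45: -0.2729
  t46: +1.3313
  t47: +0.9548
  t48: +8.2104
Σ = +166.6630 → |volume| = 166.66

Directed edges: 144 total, each appears once with its reverse present → watertight.


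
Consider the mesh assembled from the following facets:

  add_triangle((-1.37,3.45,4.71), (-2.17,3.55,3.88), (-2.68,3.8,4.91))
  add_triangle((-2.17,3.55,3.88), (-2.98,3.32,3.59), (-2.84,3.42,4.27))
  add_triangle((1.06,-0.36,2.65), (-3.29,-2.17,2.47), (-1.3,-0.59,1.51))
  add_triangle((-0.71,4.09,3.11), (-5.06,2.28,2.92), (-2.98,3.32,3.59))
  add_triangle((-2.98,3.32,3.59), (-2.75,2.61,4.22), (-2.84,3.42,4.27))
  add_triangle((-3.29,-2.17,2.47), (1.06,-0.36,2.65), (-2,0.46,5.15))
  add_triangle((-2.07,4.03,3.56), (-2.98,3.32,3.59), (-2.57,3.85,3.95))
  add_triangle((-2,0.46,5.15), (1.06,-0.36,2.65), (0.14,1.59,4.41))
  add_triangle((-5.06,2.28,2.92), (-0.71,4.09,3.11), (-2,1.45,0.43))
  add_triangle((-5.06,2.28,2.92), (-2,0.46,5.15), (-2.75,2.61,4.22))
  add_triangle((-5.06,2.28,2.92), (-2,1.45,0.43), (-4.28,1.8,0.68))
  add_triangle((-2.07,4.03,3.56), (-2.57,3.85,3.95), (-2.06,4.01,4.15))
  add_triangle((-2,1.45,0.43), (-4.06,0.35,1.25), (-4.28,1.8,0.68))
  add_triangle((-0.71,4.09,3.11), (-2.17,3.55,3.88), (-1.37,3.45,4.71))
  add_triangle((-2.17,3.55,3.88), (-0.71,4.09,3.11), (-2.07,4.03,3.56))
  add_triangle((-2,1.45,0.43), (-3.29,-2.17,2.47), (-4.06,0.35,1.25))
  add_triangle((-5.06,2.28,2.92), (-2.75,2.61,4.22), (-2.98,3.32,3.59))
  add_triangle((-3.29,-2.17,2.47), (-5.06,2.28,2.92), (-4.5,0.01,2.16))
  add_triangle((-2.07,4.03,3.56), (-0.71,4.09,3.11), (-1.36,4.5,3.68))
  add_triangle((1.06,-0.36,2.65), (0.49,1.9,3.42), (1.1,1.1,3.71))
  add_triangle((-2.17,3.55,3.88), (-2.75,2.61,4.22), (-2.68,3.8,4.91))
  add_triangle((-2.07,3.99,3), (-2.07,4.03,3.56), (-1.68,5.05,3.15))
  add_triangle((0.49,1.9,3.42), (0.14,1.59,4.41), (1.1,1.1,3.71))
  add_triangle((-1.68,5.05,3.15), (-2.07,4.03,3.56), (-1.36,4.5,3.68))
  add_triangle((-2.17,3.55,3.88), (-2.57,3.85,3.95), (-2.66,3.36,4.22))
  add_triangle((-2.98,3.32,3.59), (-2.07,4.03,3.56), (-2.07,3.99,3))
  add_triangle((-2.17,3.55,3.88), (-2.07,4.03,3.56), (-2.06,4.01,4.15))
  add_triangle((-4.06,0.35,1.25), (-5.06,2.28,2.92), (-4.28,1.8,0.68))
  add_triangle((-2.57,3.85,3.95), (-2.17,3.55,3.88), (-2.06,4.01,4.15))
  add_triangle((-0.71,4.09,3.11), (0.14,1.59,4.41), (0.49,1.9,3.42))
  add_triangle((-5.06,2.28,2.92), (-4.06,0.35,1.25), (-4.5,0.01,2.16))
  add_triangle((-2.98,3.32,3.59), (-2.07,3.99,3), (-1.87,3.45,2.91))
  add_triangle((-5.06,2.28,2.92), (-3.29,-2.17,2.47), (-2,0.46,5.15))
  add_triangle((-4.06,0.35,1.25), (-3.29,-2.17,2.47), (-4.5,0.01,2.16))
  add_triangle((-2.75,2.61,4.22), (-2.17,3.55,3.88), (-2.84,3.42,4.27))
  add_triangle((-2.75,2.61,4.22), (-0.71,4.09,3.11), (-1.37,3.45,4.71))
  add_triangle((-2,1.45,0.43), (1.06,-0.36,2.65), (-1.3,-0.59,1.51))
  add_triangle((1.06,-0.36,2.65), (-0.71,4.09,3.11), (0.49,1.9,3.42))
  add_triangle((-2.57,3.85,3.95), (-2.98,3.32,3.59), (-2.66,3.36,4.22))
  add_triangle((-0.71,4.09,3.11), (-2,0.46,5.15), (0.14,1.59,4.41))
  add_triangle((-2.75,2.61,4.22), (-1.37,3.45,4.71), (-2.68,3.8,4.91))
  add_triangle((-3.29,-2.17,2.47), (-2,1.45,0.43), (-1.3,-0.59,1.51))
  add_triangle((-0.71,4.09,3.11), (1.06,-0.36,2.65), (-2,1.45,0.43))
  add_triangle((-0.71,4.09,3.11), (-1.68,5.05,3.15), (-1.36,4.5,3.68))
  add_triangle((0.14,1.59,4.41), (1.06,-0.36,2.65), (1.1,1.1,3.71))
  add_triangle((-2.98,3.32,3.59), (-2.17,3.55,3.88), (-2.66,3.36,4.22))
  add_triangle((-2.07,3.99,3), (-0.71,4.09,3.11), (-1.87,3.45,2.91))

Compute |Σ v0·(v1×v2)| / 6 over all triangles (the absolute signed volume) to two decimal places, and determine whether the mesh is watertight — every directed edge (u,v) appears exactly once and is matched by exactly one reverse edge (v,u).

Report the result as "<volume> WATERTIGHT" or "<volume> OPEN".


45.19 OPEN

Per-triangle v0·(v1×v2)/6:
  t1: +0.5293
  t2: +0.3164
  t3: -0.8155
  t4: +1.4439
  t5: +0.3066
  t6: +5.4805
  t7: +0.2085
  t8: +3.0937
  t9: +3.5522
  t10: +5.5993
  t11: +0.9069
  t12: +0.2417
  t13: -0.3714
  t14: +1.5895
  t15: +0.5780
  t16: -0.9512
  t17: +2.2282
  t18: +2.3179
  t19: -0.0457
  t20: -0.2210
  t21: +0.2280
  t22: +0.3402
  t23: +0.5481
  t24: +0.6566
  t25: +0.1627
  t26: +0.4583
  t27: -0.1413
  t28: +2.1146
  t29: +0.0895
  t30: +1.2287
  t31: +1.3147
  t32: -0.2060
  t33: +12.0955
  t34: +0.9133
  t35: +0.2429
  t36: -2.0921
  t37: -1.6377
  t38: -0.2908
  t39: +0.3295
  t40: +5.5510
  t41: +0.7160
  t42: -0.9680
  t43: -3.0270
  t44: +0.4137
  t45: +0.7792
  t46: -0.3219
  t47: -0.2986
Σ = +45.1868 → |volume| = 45.19

Directed edges: 141 total; 9 unmatched, e.g. (-2.98,3.32,3.59)→(-0.71,4.09,3.11) → open.


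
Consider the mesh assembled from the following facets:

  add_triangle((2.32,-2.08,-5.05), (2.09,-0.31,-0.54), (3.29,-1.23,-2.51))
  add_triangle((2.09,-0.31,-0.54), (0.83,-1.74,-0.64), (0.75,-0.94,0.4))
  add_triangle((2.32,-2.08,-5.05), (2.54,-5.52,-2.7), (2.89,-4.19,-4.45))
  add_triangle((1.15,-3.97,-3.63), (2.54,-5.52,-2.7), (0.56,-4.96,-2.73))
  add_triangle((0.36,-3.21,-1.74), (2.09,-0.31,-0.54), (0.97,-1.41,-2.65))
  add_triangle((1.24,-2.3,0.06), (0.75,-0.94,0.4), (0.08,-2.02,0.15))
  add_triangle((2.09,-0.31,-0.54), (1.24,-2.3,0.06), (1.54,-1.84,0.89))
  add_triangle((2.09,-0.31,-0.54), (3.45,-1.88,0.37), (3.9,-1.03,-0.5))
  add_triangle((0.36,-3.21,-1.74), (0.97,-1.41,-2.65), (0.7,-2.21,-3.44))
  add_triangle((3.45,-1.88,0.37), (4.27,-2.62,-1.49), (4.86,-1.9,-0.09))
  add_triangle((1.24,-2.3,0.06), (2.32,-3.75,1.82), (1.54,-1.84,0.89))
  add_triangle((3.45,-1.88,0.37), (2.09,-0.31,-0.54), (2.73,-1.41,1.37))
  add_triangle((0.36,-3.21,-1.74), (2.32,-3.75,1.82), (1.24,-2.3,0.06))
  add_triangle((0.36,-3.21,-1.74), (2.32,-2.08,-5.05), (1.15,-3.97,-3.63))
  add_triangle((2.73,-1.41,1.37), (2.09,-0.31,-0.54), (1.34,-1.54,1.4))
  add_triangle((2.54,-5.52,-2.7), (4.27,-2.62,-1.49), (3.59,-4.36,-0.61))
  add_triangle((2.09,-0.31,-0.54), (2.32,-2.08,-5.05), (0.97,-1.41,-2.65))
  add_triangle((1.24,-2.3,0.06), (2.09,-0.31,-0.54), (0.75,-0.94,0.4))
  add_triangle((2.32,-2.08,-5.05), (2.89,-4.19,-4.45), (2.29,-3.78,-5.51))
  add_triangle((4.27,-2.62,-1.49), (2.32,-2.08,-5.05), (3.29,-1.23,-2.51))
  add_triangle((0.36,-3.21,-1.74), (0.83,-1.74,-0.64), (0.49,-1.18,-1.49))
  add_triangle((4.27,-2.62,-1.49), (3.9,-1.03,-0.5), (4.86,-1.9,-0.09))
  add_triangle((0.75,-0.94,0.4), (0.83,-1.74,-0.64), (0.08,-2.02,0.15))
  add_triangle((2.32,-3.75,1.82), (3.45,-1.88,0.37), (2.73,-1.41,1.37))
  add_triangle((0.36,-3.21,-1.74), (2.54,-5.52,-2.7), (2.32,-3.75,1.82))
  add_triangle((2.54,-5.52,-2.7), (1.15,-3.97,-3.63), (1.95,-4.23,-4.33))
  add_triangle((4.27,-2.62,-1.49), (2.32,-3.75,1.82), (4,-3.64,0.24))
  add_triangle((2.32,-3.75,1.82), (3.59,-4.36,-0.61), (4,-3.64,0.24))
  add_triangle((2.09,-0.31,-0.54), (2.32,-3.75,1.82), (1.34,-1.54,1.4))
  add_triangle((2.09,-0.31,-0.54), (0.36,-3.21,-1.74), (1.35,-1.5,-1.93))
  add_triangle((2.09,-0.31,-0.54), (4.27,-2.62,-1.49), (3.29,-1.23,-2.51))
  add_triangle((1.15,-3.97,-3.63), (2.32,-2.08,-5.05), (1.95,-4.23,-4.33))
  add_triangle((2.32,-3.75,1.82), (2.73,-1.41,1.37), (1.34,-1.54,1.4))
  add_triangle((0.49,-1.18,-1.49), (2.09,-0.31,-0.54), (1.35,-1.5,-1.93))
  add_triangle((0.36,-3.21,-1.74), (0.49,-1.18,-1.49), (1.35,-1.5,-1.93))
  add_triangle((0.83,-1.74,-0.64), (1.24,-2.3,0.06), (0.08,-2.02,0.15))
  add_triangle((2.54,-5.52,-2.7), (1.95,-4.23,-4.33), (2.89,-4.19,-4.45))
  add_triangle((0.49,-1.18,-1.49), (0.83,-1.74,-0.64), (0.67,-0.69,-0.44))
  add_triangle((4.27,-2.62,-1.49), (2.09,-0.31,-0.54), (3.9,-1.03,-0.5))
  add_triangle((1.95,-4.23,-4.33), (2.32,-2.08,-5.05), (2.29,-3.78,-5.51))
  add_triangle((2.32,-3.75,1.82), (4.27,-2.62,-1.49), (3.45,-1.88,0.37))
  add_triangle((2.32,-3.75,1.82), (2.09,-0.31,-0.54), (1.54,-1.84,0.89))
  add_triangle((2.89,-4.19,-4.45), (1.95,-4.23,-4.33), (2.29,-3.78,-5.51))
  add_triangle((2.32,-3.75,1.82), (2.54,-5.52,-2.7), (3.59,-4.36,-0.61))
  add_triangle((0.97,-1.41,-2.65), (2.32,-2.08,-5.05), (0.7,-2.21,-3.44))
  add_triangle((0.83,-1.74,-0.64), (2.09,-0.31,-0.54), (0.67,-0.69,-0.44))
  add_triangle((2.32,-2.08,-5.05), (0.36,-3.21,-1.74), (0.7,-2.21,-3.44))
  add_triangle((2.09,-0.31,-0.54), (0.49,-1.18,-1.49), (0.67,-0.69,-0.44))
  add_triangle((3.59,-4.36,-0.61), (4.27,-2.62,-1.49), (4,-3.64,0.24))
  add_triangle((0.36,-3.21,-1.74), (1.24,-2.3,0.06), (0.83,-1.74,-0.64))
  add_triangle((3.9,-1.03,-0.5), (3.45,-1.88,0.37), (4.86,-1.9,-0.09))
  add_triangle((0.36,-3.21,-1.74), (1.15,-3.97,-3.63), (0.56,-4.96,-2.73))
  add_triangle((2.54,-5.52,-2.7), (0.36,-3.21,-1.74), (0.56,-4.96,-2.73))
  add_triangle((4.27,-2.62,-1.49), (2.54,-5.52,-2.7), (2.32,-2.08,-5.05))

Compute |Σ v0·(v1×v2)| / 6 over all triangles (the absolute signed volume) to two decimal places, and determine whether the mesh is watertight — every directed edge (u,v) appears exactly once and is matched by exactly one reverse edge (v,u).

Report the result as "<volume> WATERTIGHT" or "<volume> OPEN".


Per-triangle v0·(v1×v2)/6:
  t1: +0.1466
  t2: -0.4573
  t3: -0.5590
  t4: +2.4857
  t5: -1.9119
  t6: +0.1543
  t7: -0.7358
  t8: -0.0436
  t9: -0.5177
  t10: +0.9412
  t11: -0.2655
  t12: +0.5475
  t13: -0.6963
  t14: -0.1711
  t15: -0.3583
  t16: +4.5964
  t17: -0.5120
  t18: +0.3279
  t19: +1.5539
  t20: +3.0164
  t21: -0.3468
  t22: +0.8948
  t23: -0.2692
  t24: +1.6098
  t25: +3.6625
  t26: +1.4133
  t27: -0.4895
  t28: +2.1266
  t29: -0.9413
  t30: +0.9929
  t31: +1.0488
  t32: +0.9842
  t33: +0.5917
  t34: +0.0074
  t35: +0.3239
  t36: +0.2691
  t37: +1.9931
  t38: -0.1083
  t39: +0.4121
  t40: -0.4471
  t41: +3.0491
  t42: +0.1698
  t43: +1.0465
  t44: +4.4918
  t45: -0.0708
  t46: -0.0628
  t47: +1.5542
  t48: -0.1776
  t49: +1.9690
  t50: -0.2845
  t51: -0.0102
  t52: -0.0127
  t53: +0.0431
  t54: +11.1076
Σ = +44.0821 → |volume| = 44.08

Directed edges: 162 total, each appears once with its reverse present → watertight.

44.08 WATERTIGHT


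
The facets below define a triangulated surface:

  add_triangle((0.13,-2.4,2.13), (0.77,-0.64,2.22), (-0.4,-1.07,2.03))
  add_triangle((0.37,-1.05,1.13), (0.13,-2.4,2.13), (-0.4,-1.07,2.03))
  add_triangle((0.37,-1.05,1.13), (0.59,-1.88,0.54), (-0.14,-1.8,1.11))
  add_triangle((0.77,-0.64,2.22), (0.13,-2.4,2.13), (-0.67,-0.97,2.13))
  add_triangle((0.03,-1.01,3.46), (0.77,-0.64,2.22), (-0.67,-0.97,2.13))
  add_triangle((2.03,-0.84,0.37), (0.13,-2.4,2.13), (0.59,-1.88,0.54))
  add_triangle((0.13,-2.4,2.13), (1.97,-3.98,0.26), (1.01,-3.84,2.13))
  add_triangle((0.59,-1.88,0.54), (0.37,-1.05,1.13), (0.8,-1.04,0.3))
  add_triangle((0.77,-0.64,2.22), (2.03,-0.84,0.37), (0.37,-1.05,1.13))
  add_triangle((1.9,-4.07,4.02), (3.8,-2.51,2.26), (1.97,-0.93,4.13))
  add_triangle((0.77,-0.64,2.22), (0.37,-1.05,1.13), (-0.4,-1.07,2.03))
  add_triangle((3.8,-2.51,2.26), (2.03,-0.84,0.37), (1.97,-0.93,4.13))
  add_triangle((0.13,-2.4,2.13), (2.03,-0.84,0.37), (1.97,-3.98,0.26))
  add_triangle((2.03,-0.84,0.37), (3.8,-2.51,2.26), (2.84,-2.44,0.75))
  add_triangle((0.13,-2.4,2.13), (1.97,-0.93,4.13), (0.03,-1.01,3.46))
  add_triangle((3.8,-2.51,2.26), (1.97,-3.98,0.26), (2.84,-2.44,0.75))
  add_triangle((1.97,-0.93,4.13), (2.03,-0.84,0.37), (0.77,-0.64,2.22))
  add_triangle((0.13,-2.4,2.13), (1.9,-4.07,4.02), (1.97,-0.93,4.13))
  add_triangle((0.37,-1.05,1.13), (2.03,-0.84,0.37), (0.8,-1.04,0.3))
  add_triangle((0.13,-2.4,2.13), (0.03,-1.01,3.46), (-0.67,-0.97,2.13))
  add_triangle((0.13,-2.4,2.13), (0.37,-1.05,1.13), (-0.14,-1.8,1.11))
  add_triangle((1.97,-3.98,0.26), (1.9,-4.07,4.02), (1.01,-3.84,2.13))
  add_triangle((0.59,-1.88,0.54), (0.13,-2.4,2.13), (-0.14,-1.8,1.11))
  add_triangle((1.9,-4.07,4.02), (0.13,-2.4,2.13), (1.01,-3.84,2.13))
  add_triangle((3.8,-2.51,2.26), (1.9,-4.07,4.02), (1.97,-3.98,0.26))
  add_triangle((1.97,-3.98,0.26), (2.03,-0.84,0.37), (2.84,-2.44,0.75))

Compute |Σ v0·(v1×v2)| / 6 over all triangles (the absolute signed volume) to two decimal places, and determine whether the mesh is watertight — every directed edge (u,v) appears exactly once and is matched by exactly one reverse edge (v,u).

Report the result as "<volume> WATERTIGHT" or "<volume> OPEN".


Per-triangle v0·(v1×v2)/6:
  t1: +0.6204
  t2: -0.1716
  t3: -0.1905
  t4: -0.8507
  t5: -0.1476
  t6: +0.8225
  t7: +0.1529
  t8: -0.1229
  t9: -0.5155
  t10: +5.9538
  t11: -0.2919
  t12: +1.1353
  t13: -2.3340
  t14: +0.5970
  t15: +2.0011
  t16: +1.2675
  t17: -0.3292
  t18: +1.9069
  t19: -0.2081
  t20: +0.7284
  t21: -0.0422
  t22: +2.0753
  t23: +0.2024
  t24: +0.9894
  t25: +6.5283
  t26: +0.2912
Σ = +20.0680 → |volume| = 20.07

Directed edges: 78 total; 6 unmatched, e.g. (0.03,-1.01,3.46)→(0.77,-0.64,2.22) → open.

20.07 OPEN


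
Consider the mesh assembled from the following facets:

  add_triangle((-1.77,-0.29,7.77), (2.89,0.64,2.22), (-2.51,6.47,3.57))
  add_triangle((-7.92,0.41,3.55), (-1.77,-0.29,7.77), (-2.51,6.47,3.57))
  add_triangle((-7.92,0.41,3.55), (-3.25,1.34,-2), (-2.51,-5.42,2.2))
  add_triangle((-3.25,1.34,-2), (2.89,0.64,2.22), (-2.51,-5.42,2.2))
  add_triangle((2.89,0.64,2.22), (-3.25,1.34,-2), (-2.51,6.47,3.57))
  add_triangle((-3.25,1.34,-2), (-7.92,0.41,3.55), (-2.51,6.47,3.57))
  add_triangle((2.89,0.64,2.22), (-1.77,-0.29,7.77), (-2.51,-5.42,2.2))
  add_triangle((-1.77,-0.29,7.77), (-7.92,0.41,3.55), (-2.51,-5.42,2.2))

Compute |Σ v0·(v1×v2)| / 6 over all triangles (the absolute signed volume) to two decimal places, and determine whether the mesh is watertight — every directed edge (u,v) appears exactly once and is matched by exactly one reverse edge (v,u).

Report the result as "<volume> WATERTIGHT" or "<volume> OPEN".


217.29 WATERTIGHT

Per-triangle v0·(v1×v2)/6:
  t1: +30.6258
  t2: +59.6182
  t3: +23.6613
  t4: -5.2588
  t5: +3.7743
  t6: +32.7108
  t7: +21.5926
  t8: +50.5687
Σ = +217.2929 → |volume| = 217.29

Directed edges: 24 total, each appears once with its reverse present → watertight.
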